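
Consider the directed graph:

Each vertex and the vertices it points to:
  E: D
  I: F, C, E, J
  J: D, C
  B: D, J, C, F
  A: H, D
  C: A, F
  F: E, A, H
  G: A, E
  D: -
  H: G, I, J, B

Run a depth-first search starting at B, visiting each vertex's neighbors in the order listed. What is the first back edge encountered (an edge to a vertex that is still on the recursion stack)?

G->A

DFS from B (visiting each vertex's neighbors in the order listed); mark gray on enter, black on exit:
B gray
  D gray
  D black
  J gray
    J→D: D black — skip
    C gray
      A gray
        H gray
          G gray
            G→A: A is gray → back edge
First back edge: G → A.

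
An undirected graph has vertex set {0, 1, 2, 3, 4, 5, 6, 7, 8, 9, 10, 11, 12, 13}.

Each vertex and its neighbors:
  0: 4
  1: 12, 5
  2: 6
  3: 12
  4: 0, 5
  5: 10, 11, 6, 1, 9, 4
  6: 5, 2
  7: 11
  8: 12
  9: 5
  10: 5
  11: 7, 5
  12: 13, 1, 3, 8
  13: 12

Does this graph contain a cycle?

No

DFS, tracking each vertex's parent; an edge to a visited non-parent vertex closes a cycle.
Start from 10:
visit 10 (parent –)
  visit 5 (parent 10)
    5–10: parent, skip
    visit 11 (parent 5)
      visit 7 (parent 11)
        7–11: parent, skip
      11–5: parent, skip
    visit 6 (parent 5)
      6–5: parent, skip
      visit 2 (parent 6)
        2–6: parent, skip
    visit 1 (parent 5)
      visit 12 (parent 1)
        visit 13 (parent 12)
          13–12: parent, skip
        12–1: parent, skip
        visit 3 (parent 12)
          3–12: parent, skip
        visit 8 (parent 12)
          8–12: parent, skip
      1–5: parent, skip
    visit 9 (parent 5)
      9–5: parent, skip
    visit 4 (parent 5)
      visit 0 (parent 4)
        0–4: parent, skip
      4–5: parent, skip
No non-parent visited neighbor found — the graph is a forest.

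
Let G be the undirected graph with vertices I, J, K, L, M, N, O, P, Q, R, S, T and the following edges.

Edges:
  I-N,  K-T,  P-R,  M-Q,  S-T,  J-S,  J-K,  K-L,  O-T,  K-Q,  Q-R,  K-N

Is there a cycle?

Yes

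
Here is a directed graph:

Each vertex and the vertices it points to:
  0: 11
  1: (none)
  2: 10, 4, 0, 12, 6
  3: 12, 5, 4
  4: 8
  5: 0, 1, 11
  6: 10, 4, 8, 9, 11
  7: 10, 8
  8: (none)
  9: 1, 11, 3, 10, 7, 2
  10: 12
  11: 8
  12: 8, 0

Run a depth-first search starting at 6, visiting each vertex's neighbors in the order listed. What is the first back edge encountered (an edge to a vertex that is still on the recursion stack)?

DFS from 6 (visiting each vertex's neighbors in the order listed); mark gray on enter, black on exit:
6 gray
  10 gray
    12 gray
      8 gray
      8 black
      0 gray
        11 gray
          11→8: 8 black — skip
        11 black
      0 black
    12 black
  10 black
  4 gray
    4→8: 8 black — skip
  4 black
  6→8: 8 black — skip
  9 gray
    1 gray
    1 black
    9→11: 11 black — skip
    3 gray
      3→12: 12 black — skip
      5 gray
        5→0: 0 black — skip
        5→1: 1 black — skip
        5→11: 11 black — skip
      5 black
      3→4: 4 black — skip
    3 black
    9→10: 10 black — skip
    7 gray
      7→10: 10 black — skip
      7→8: 8 black — skip
    7 black
    2 gray
      2→10: 10 black — skip
      2→4: 4 black — skip
      2→0: 0 black — skip
      2→12: 12 black — skip
      2→6: 6 is gray → back edge
First back edge: 2 → 6.

2->6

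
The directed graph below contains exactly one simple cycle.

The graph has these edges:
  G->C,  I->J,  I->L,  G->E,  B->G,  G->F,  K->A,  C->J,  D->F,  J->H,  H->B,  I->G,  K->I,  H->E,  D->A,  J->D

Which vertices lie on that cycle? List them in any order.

B, C, G, H, J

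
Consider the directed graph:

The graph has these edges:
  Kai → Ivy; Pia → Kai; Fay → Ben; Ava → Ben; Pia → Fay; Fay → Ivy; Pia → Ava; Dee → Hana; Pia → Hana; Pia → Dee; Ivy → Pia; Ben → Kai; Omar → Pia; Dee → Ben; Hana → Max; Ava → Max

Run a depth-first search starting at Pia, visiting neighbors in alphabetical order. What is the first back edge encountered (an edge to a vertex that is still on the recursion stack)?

DFS from Pia (visiting neighbors in alphabetical order); mark gray on enter, black on exit:
Pia gray
  Ava gray
    Ben gray
      Kai gray
        Ivy gray
          Ivy→Pia: Pia is gray → back edge
First back edge: Ivy → Pia.

Ivy→Pia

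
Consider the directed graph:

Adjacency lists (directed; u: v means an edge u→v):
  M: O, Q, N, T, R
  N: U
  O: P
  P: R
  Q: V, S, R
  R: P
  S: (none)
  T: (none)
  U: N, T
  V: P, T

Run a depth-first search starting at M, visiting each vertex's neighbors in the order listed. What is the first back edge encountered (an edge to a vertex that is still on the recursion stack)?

DFS from M (visiting each vertex's neighbors in the order listed); mark gray on enter, black on exit:
M gray
  O gray
    P gray
      R gray
        R→P: P is gray → back edge
First back edge: R → P.

R->P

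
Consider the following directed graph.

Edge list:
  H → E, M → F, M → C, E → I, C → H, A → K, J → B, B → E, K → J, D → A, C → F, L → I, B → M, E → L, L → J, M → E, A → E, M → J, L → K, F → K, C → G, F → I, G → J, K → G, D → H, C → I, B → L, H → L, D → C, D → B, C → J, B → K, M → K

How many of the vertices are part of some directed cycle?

10

A vertex is on a directed cycle iff it belongs to a strongly connected component of size ≥ 2 (or has a self-loop).
The vertices on cycles are {B, C, E, F, G, H, J, K, L, M} — 10 in total.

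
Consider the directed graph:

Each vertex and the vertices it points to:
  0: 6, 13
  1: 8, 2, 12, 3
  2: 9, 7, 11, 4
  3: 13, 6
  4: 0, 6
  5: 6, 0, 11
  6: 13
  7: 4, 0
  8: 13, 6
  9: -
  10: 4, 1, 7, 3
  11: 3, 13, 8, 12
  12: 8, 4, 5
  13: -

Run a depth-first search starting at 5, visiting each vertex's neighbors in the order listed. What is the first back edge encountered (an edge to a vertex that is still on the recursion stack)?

12->5

DFS from 5 (visiting each vertex's neighbors in the order listed); mark gray on enter, black on exit:
5 gray
  6 gray
    13 gray
    13 black
  6 black
  0 gray
    0→6: 6 black — skip
    0→13: 13 black — skip
  0 black
  11 gray
    3 gray
      3→13: 13 black — skip
      3→6: 6 black — skip
    3 black
    11→13: 13 black — skip
    8 gray
      8→13: 13 black — skip
      8→6: 6 black — skip
    8 black
    12 gray
      12→8: 8 black — skip
      4 gray
        4→0: 0 black — skip
        4→6: 6 black — skip
      4 black
      12→5: 5 is gray → back edge
First back edge: 12 → 5.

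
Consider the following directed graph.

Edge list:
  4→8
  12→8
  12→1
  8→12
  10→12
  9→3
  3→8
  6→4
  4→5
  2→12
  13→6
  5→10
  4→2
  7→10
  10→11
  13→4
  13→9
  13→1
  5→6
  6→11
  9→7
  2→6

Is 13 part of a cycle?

13 lies on a cycle iff there is a path from 13 back to itself.
Exploring from 13, it never reaches itself; equivalently, its strongly connected component is a singleton.

No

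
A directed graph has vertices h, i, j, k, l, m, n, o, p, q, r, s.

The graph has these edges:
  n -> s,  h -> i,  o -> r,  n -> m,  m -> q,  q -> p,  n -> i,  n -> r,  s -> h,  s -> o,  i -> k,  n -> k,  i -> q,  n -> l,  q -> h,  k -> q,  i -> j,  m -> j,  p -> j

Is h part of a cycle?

Yes

h is on a cycle iff h can reach itself via ≥1 edge.
h → i → q → h — yes.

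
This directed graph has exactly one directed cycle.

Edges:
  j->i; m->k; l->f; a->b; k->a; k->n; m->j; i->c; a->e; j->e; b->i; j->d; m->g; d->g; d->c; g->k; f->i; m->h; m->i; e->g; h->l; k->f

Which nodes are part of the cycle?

a, e, g, k

DFS with gray/black marking from k:
k gray
  f gray
    i gray
      c gray
      c black
    i black
  f black
  a gray
    b gray
      b→i: i black — skip
    b black
    e gray
      g gray
        g→k: k is gray → back edge
Back edge closes the cycle k → a → e → g → k; its vertices are {a, e, g, k}.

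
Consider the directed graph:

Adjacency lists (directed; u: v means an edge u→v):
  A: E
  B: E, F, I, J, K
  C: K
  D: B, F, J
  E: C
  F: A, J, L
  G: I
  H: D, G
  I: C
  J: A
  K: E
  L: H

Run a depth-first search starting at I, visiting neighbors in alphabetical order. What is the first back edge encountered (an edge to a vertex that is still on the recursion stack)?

E->C

DFS from I (visiting neighbors in alphabetical order); mark gray on enter, black on exit:
I gray
  C gray
    K gray
      E gray
        E→C: C is gray → back edge
First back edge: E → C.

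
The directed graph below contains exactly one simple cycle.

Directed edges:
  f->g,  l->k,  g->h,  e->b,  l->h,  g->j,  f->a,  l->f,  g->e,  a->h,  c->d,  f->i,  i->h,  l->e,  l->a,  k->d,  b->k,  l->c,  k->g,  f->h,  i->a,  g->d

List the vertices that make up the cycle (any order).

b, e, g, k

DFS with gray/black marking from k:
k gray
  d gray
  d black
  g gray
    j gray
    j black
    g→d: d black — skip
    e gray
      b gray
        b→k: k is gray → back edge
Back edge closes the cycle k → g → e → b → k; its vertices are {b, e, g, k}.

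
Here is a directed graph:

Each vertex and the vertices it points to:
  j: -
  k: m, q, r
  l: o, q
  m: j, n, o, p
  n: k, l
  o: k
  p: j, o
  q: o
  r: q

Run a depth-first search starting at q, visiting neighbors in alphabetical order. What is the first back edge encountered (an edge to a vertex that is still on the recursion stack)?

n→k

DFS from q (visiting neighbors in alphabetical order); mark gray on enter, black on exit:
q gray
  o gray
    k gray
      m gray
        j gray
        j black
        n gray
          n→k: k is gray → back edge
First back edge: n → k.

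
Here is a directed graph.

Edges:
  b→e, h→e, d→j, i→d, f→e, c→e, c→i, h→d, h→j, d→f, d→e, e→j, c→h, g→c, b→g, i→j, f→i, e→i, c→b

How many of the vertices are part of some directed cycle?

7

A vertex is on a directed cycle iff it belongs to a strongly connected component of size ≥ 2 (or has a self-loop).
The vertices on cycles are {b, c, d, e, f, g, i} — 7 in total.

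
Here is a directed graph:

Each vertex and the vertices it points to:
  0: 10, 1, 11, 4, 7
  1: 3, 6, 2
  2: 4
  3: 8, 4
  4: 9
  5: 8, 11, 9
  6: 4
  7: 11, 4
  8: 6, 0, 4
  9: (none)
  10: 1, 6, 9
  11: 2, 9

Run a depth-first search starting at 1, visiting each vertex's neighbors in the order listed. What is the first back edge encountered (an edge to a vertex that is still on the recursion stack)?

DFS from 1 (visiting each vertex's neighbors in the order listed); mark gray on enter, black on exit:
1 gray
  3 gray
    8 gray
      6 gray
        4 gray
          9 gray
          9 black
        4 black
      6 black
      0 gray
        10 gray
          10→1: 1 is gray → back edge
First back edge: 10 → 1.

10->1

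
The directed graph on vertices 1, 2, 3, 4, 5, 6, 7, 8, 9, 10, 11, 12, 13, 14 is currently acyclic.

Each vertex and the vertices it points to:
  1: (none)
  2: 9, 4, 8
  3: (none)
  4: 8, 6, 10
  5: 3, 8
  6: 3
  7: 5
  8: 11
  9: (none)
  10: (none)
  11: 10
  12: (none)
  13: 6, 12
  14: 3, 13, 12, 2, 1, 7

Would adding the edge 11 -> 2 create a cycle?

Adding 11→2 creates a cycle iff 2 can already reach 11.
Path from 2: 2 → 8 → 11.
So 2 → … → 11 → 2 is a cycle.

Yes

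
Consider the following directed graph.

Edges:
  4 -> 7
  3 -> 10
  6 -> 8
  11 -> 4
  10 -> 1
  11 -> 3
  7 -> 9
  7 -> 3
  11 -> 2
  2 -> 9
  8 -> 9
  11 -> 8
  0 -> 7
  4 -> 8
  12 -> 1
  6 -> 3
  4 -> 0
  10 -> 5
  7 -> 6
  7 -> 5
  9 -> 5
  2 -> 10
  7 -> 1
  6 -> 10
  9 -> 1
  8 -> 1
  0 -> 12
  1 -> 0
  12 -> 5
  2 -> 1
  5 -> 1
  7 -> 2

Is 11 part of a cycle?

No

11 lies on a cycle iff there is a path from 11 back to itself.
Exploring from 11, it never reaches itself; equivalently, its strongly connected component is a singleton.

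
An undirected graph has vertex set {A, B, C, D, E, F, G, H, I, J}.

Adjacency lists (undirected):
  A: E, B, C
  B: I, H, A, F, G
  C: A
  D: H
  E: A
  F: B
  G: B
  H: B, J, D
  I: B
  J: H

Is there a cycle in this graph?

DFS, tracking each vertex's parent; an edge to a visited non-parent vertex closes a cycle.
Start from B:
visit B (parent –)
  visit I (parent B)
    I–B: parent, skip
  visit H (parent B)
    H–B: parent, skip
    visit J (parent H)
      J–H: parent, skip
    visit D (parent H)
      D–H: parent, skip
  visit A (parent B)
    visit E (parent A)
      E–A: parent, skip
    A–B: parent, skip
    visit C (parent A)
      C–A: parent, skip
  visit F (parent B)
    F–B: parent, skip
  visit G (parent B)
    G–B: parent, skip
No non-parent visited neighbor found — the graph is a forest.

No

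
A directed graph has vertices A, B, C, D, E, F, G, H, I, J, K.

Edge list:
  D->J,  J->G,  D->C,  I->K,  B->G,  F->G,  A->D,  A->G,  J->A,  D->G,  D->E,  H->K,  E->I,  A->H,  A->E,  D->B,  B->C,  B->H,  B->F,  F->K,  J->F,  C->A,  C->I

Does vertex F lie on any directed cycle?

No

F lies on a cycle iff there is a path from F back to itself.
Exploring from F, it never reaches itself; equivalently, its strongly connected component is a singleton.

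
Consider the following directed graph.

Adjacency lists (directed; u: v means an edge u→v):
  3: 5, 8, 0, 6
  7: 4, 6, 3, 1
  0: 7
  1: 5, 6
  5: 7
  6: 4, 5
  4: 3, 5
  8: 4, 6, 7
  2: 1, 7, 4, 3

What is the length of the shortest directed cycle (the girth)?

For each vertex v, BFS finds the shortest path from v back to v.
The shortest such closed walk is 7 → 4 → 5 → 7, length 3.

3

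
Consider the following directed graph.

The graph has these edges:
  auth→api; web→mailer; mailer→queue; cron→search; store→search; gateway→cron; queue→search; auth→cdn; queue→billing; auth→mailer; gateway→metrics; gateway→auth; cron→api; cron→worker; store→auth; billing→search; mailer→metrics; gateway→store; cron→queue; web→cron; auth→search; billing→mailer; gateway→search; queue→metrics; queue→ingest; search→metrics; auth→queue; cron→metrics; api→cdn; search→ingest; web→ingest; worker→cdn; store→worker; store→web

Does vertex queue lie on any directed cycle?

Yes

queue is on a cycle iff queue can reach itself via ≥1 edge.
queue → billing → mailer → queue — yes.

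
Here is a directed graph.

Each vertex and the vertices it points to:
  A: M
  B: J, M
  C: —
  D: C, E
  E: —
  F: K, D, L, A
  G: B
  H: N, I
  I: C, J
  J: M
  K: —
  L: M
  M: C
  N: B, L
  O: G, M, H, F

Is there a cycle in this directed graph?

No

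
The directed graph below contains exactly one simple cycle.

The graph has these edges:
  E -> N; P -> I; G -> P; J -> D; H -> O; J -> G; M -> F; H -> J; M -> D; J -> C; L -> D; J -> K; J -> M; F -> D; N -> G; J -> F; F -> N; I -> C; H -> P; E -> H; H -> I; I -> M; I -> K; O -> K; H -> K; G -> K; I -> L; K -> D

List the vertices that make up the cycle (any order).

DFS with gray/black marking from I:
I gray
  K gray
    D gray
    D black
  K black
  C gray
  C black
  L gray
    L→D: D black — skip
  L black
  M gray
    F gray
      N gray
        G gray
          G→K: K black — skip
          P gray
            P→I: I is gray → back edge
Back edge closes the cycle I → M → F → N → G → P → I; its vertices are {F, G, I, M, N, P}.

F, G, I, M, N, P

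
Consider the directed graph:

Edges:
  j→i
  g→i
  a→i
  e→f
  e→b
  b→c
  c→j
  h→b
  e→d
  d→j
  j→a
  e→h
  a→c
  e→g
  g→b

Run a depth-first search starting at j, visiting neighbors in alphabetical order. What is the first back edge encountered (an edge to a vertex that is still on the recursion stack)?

c->j

DFS from j (visiting neighbors in alphabetical order); mark gray on enter, black on exit:
j gray
  a gray
    c gray
      c→j: j is gray → back edge
First back edge: c → j.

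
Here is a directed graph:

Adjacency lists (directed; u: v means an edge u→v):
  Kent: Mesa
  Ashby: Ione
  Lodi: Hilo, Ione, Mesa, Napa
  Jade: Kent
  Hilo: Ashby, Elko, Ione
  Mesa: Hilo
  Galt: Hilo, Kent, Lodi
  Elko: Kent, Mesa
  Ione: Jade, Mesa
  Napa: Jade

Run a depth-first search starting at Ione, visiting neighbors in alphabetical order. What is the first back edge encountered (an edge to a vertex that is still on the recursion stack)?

DFS from Ione (visiting neighbors in alphabetical order); mark gray on enter, black on exit:
Ione gray
  Jade gray
    Kent gray
      Mesa gray
        Hilo gray
          Ashby gray
            Ashby→Ione: Ione is gray → back edge
First back edge: Ashby → Ione.

Ashby->Ione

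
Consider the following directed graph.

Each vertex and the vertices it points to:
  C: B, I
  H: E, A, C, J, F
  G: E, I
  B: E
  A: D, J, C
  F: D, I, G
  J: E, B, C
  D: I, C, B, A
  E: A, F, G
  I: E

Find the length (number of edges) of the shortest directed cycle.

2

For each vertex v, BFS finds the shortest path from v back to v.
The shortest such closed walk is A → D → A, length 2.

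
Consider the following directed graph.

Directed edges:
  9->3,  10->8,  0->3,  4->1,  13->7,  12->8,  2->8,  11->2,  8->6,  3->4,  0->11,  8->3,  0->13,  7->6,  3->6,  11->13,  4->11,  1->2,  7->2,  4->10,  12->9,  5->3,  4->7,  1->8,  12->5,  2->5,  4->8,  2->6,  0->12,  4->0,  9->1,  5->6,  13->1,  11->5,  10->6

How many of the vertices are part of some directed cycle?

A vertex is on a directed cycle iff it belongs to a strongly connected component of size ≥ 2 (or has a self-loop).
The vertices on cycles are {0, 1, 2, 3, 4, 5, 7, 8, 9, 10, 11, 12, 13} — 13 in total.

13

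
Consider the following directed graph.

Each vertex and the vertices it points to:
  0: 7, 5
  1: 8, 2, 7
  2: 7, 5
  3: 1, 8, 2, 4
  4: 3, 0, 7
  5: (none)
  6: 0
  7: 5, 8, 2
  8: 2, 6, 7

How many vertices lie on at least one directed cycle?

7

A vertex is on a directed cycle iff it belongs to a strongly connected component of size ≥ 2 (or has a self-loop).
The vertices on cycles are {0, 2, 3, 4, 6, 7, 8} — 7 in total.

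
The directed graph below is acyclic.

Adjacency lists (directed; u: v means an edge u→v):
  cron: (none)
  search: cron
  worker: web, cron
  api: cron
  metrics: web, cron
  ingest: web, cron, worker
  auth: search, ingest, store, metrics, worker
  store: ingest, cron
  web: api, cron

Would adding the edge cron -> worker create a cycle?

Adding cron→worker creates a cycle iff worker can already reach cron.
Path from worker: worker → cron.
So worker → … → cron → worker is a cycle.

Yes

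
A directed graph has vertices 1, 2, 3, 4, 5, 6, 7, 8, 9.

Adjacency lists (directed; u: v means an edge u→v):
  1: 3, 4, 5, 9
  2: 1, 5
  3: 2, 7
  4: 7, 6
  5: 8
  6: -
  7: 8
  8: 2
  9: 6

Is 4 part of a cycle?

4 is on a cycle iff 4 can reach itself via ≥1 edge.
4 → 7 → 8 → 2 → 1 → 4 — yes.

Yes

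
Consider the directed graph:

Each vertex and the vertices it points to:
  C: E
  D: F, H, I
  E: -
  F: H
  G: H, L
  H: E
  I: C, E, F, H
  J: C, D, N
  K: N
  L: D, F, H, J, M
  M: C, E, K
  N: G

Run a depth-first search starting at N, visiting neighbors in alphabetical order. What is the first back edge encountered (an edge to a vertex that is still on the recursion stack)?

J→N

DFS from N (visiting neighbors in alphabetical order); mark gray on enter, black on exit:
N gray
  G gray
    H gray
      E gray
      E black
    H black
    L gray
      D gray
        F gray
          F→H: H black — skip
        F black
        D→H: H black — skip
        I gray
          C gray
            C→E: E black — skip
          C black
          I→E: E black — skip
          I→F: F black — skip
          I→H: H black — skip
        I black
      D black
      L→F: F black — skip
      L→H: H black — skip
      J gray
        J→C: C black — skip
        J→D: D black — skip
        J→N: N is gray → back edge
First back edge: J → N.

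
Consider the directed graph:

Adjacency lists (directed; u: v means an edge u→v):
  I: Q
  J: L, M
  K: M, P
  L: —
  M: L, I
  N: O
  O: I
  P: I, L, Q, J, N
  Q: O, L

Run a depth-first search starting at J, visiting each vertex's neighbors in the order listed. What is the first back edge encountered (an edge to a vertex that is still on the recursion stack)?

O->I

DFS from J (visiting each vertex's neighbors in the order listed); mark gray on enter, black on exit:
J gray
  L gray
  L black
  M gray
    M→L: L black — skip
    I gray
      Q gray
        O gray
          O→I: I is gray → back edge
First back edge: O → I.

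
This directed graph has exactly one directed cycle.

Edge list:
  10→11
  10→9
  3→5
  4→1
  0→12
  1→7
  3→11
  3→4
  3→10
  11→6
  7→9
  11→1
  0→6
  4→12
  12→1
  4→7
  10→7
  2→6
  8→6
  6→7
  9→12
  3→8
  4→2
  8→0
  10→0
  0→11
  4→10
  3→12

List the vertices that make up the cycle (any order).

1, 7, 9, 12

DFS with gray/black marking from 9:
9 gray
  12 gray
    1 gray
      7 gray
        7→9: 9 is gray → back edge
Back edge closes the cycle 9 → 12 → 1 → 7 → 9; its vertices are {1, 7, 9, 12}.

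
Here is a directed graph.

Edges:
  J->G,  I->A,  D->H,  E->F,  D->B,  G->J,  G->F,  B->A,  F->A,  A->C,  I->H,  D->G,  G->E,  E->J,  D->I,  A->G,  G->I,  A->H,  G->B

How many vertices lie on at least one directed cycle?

7

A vertex is on a directed cycle iff it belongs to a strongly connected component of size ≥ 2 (or has a self-loop).
The vertices on cycles are {A, B, E, F, G, I, J} — 7 in total.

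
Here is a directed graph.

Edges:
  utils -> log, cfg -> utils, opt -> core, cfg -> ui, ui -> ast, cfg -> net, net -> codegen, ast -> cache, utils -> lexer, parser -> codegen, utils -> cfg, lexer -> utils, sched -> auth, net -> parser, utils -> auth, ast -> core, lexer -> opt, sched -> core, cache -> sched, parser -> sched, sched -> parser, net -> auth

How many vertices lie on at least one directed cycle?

A vertex is on a directed cycle iff it belongs to a strongly connected component of size ≥ 2 (or has a self-loop).
The vertices on cycles are {cfg, lexer, sched, utils, parser} — 5 in total.

5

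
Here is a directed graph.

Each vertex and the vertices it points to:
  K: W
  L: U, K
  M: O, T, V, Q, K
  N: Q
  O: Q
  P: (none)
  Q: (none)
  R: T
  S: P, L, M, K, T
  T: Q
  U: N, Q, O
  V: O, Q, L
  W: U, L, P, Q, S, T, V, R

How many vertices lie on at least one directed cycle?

6

A vertex is on a directed cycle iff it belongs to a strongly connected component of size ≥ 2 (or has a self-loop).
The vertices on cycles are {K, L, M, S, V, W} — 6 in total.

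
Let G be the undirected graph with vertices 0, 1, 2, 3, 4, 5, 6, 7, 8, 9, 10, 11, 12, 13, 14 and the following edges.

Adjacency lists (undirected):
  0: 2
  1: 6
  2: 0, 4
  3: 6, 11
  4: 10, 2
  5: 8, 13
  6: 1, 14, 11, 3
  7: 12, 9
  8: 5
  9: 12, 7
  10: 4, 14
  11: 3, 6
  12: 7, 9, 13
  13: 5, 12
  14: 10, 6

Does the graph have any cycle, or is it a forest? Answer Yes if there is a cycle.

Yes

DFS, tracking each vertex's parent; an edge to a visited non-parent vertex closes a cycle.
Start from 4:
visit 4 (parent –)
  visit 10 (parent 4)
    10–4: parent, skip
    visit 14 (parent 10)
      14–10: parent, skip
      visit 6 (parent 14)
        visit 1 (parent 6)
          1–6: parent, skip
        6–14: parent, skip
        visit 11 (parent 6)
          visit 3 (parent 11)
            3–6: 6 visited and ≠ parent → cycle
Cycle: 6 – 11 – 3 – 6.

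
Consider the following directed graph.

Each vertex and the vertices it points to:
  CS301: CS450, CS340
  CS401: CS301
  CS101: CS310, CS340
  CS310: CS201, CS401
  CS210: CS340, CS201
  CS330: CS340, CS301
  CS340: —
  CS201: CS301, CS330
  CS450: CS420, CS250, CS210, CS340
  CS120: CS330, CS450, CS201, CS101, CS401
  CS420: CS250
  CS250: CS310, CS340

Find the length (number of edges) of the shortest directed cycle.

For each vertex v, BFS finds the shortest path from v back to v.
The shortest such closed walk is CS450 → CS210 → CS201 → CS301 → CS450, length 4.

4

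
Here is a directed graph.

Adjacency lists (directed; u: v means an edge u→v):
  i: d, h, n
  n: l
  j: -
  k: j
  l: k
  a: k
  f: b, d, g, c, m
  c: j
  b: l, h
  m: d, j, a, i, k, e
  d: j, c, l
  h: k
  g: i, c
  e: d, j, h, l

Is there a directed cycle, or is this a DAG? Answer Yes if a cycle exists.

No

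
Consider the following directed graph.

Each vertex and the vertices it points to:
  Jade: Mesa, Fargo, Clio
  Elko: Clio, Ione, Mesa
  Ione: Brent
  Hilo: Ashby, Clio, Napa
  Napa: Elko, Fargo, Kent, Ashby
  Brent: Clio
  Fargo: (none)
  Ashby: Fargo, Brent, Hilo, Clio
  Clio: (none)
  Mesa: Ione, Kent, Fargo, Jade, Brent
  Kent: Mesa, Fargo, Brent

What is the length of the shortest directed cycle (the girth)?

2

For each vertex v, BFS finds the shortest path from v back to v.
The shortest such closed walk is Hilo → Ashby → Hilo, length 2.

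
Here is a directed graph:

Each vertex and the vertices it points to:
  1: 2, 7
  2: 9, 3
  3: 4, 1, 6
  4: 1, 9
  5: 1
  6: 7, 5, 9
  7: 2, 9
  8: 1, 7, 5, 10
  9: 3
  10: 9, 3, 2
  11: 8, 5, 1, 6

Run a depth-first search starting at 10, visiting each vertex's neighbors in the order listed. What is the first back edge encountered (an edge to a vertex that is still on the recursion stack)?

2->9

DFS from 10 (visiting each vertex's neighbors in the order listed); mark gray on enter, black on exit:
10 gray
  9 gray
    3 gray
      4 gray
        1 gray
          2 gray
            2→9: 9 is gray → back edge
First back edge: 2 → 9.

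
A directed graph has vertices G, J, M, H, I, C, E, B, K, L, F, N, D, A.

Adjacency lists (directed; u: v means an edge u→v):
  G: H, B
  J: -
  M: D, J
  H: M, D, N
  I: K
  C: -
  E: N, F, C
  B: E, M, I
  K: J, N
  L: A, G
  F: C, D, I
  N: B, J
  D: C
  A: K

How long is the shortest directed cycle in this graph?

3

For each vertex v, BFS finds the shortest path from v back to v.
The shortest such closed walk is B → E → N → B, length 3.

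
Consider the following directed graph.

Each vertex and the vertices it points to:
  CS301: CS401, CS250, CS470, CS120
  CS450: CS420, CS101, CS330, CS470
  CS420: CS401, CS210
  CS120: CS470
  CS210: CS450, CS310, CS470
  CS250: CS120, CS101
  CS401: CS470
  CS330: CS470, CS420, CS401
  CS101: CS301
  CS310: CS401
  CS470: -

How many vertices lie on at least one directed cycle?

7

A vertex is on a directed cycle iff it belongs to a strongly connected component of size ≥ 2 (or has a self-loop).
The vertices on cycles are {CS101, CS210, CS250, CS301, CS330, CS420, CS450} — 7 in total.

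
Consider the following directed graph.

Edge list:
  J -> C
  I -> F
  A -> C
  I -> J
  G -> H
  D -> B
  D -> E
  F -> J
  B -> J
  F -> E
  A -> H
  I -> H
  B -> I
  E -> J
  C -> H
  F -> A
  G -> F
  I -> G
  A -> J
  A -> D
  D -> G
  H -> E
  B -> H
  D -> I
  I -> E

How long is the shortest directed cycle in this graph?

For each vertex v, BFS finds the shortest path from v back to v.
The shortest such closed walk is D → I → F → A → D, length 4.

4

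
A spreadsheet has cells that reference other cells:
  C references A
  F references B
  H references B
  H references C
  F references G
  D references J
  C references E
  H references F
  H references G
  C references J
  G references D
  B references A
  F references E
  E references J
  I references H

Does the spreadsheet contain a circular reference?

DFS with white/gray/black marking, starting from F:
F gray
  B gray
    A gray
    A black
  B black
  E gray
    J gray
    J black
  E black
  G gray
    D gray
      D→J: J black — skip
    D black
  G black
F black
C gray
  C→E: E black — skip
  C→A: A black — skip
  C→J: J black — skip
C black
H gray
  H→G: G black — skip
  H→B: B black — skip
  H→F: F black — skip
  H→C: C black — skip
H black
I gray
  I→H: H black — skip
I black
Every edge goes to a white or black vertex — no back edge, so the graph is acyclic.

No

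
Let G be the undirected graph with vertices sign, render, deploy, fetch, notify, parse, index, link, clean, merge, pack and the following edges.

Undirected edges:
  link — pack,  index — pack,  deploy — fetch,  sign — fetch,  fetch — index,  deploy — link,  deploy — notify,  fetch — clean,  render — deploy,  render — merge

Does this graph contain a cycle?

DFS, tracking each vertex's parent; an edge to a visited non-parent vertex closes a cycle.
Start from sign:
visit sign (parent –)
  visit fetch (parent sign)
    visit clean (parent fetch)
      clean–fetch: parent, skip
    visit index (parent fetch)
      index–fetch: parent, skip
      visit pack (parent index)
        visit link (parent pack)
          link–pack: parent, skip
          visit deploy (parent link)
            deploy–link: parent, skip
            visit render (parent deploy)
              render–deploy: parent, skip
              visit merge (parent render)
                merge–render: parent, skip
            deploy–fetch: fetch visited and ≠ parent → cycle
Cycle: fetch – index – pack – link – deploy – fetch.

Yes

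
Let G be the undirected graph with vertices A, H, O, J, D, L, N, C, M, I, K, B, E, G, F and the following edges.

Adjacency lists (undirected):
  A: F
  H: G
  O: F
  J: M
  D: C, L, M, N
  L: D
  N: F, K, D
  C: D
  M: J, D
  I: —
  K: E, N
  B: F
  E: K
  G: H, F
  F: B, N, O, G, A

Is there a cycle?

DFS, tracking each vertex's parent; an edge to a visited non-parent vertex closes a cycle.
Start from F:
visit F (parent –)
  visit B (parent F)
    B–F: parent, skip
  visit N (parent F)
    N–F: parent, skip
    visit K (parent N)
      visit E (parent K)
        E–K: parent, skip
      K–N: parent, skip
    visit D (parent N)
      visit C (parent D)
        C–D: parent, skip
      visit L (parent D)
        L–D: parent, skip
      visit M (parent D)
        visit J (parent M)
          J–M: parent, skip
        M–D: parent, skip
      D–N: parent, skip
  visit O (parent F)
    O–F: parent, skip
  visit G (parent F)
    visit H (parent G)
      H–G: parent, skip
    G–F: parent, skip
  visit A (parent F)
    A–F: parent, skip
visit I (parent –)
No non-parent visited neighbor found — the graph is a forest.

No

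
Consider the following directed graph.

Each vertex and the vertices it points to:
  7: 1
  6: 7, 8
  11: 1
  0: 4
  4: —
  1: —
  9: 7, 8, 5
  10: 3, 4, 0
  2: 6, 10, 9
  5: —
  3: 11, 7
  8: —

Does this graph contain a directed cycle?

No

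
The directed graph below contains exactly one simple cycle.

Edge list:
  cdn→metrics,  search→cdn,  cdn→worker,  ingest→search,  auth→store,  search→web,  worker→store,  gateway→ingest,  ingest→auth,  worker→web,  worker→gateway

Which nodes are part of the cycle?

DFS with gray/black marking from ingest:
ingest gray
  auth gray
    store gray
    store black
  auth black
  search gray
    cdn gray
      metrics gray
      metrics black
      worker gray
        gateway gray
          gateway→ingest: ingest is gray → back edge
Back edge closes the cycle ingest → search → cdn → worker → gateway → ingest; its vertices are {cdn, ingest, search, worker, gateway}.

cdn, ingest, search, worker, gateway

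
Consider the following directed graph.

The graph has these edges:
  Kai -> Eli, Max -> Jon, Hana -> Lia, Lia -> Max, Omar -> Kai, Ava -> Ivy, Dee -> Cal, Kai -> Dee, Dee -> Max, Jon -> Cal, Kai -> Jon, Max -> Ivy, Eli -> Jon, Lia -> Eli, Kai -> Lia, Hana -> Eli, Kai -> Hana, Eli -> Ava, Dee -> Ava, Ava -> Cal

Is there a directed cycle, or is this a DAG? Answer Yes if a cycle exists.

No

DFS with white/gray/black marking, starting from Dee:
Dee gray
  Max gray
    Ivy gray
    Ivy black
    Jon gray
      Cal gray
      Cal black
    Jon black
  Max black
  Ava gray
    Ava→Cal: Cal black — skip
    Ava→Ivy: Ivy black — skip
  Ava black
  Dee→Cal: Cal black — skip
Dee black
Omar gray
  Kai gray
    Eli gray
      Eli→Ava: Ava black — skip
      Eli→Jon: Jon black — skip
    Eli black
    Hana gray
      Lia gray
        Lia→Max: Max black — skip
        Lia→Eli: Eli black — skip
      Lia black
      Hana→Eli: Eli black — skip
    Hana black
    Kai→Dee: Dee black — skip
    Kai→Lia: Lia black — skip
    Kai→Jon: Jon black — skip
  Kai black
Omar black
Every edge goes to a white or black vertex — no back edge, so the graph is acyclic.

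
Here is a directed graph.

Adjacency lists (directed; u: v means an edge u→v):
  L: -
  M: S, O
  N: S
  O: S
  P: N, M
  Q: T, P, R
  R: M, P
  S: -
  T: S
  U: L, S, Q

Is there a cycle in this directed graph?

No

DFS with white/gray/black marking, starting from N:
N gray
  S gray
  S black
N black
L gray
L black
M gray
  M→S: S black — skip
  O gray
    O→S: S black — skip
  O black
M black
P gray
  P→N: N black — skip
  P→M: M black — skip
P black
Q gray
  T gray
    T→S: S black — skip
  T black
  Q→P: P black — skip
  R gray
    R→M: M black — skip
    R→P: P black — skip
  R black
Q black
U gray
  U→L: L black — skip
  U→S: S black — skip
  U→Q: Q black — skip
U black
Every edge goes to a white or black vertex — no back edge, so the graph is acyclic.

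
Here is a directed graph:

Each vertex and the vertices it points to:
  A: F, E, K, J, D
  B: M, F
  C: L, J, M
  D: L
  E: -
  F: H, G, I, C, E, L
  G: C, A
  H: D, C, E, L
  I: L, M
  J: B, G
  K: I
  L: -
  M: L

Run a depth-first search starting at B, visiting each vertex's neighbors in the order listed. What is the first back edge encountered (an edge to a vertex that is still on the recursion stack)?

DFS from B (visiting each vertex's neighbors in the order listed); mark gray on enter, black on exit:
B gray
  M gray
    L gray
    L black
  M black
  F gray
    H gray
      D gray
        D→L: L black — skip
      D black
      C gray
        C→L: L black — skip
        J gray
          J→B: B is gray → back edge
First back edge: J → B.

J→B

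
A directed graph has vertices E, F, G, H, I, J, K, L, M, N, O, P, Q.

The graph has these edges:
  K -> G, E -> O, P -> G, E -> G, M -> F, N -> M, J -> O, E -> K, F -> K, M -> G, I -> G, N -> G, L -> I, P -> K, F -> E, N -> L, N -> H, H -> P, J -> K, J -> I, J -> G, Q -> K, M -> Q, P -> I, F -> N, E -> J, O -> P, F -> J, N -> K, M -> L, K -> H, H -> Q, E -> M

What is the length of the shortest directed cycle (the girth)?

3

For each vertex v, BFS finds the shortest path from v back to v.
The shortest such closed walk is M → F → E → M, length 3.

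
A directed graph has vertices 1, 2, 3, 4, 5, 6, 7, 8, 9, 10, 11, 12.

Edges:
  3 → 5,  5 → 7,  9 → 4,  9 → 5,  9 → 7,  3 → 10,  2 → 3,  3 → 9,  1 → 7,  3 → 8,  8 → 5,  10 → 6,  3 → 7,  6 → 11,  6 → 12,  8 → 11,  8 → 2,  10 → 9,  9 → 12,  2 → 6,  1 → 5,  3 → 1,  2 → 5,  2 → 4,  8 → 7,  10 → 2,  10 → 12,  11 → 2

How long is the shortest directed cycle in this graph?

For each vertex v, BFS finds the shortest path from v back to v.
The shortest such closed walk is 2 → 3 → 8 → 2, length 3.

3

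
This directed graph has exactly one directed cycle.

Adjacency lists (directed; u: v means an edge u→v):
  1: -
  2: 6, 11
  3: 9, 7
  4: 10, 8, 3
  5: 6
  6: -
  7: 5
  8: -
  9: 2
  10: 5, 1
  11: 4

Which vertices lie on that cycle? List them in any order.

2, 3, 4, 9, 11

DFS with gray/black marking from 4:
4 gray
  10 gray
    5 gray
      6 gray
      6 black
    5 black
    1 gray
    1 black
  10 black
  8 gray
  8 black
  3 gray
    9 gray
      2 gray
        2→6: 6 black — skip
        11 gray
          11→4: 4 is gray → back edge
Back edge closes the cycle 4 → 3 → 9 → 2 → 11 → 4; its vertices are {2, 3, 4, 9, 11}.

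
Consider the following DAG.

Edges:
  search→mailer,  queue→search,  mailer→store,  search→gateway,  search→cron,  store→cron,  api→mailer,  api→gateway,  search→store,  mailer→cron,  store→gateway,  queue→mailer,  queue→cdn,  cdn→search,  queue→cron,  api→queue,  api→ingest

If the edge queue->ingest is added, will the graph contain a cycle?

No

Adding queue→ingest creates a cycle iff ingest can already reach queue.
Explore from ingest: no path reaches queue. The graph stays acyclic.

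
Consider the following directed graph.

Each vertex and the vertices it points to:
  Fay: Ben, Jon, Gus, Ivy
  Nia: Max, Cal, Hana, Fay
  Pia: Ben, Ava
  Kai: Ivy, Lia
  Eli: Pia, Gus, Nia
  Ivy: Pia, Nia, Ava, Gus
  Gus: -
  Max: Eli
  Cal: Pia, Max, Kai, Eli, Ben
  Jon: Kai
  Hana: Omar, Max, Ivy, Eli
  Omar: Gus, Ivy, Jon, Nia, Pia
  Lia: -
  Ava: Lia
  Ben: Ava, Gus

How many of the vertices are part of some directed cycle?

A vertex is on a directed cycle iff it belongs to a strongly connected component of size ≥ 2 (or has a self-loop).
The vertices on cycles are {Cal, Eli, Fay, Ivy, Jon, Kai, Max, Nia, Hana, Omar} — 10 in total.

10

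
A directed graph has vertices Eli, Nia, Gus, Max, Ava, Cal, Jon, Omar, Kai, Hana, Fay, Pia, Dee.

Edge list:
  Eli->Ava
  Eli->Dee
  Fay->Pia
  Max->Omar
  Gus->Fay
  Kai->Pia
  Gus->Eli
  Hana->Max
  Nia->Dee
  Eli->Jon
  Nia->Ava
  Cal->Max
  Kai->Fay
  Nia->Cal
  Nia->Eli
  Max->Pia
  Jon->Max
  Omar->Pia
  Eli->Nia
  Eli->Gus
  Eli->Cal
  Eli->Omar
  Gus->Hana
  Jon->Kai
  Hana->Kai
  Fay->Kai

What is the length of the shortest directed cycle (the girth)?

2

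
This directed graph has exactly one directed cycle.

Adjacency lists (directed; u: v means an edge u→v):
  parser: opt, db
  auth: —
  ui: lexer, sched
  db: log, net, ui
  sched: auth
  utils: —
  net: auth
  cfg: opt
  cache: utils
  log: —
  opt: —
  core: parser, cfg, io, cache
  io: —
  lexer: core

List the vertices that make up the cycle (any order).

db, ui, core, lexer, parser

DFS with gray/black marking from core:
core gray
  parser gray
    opt gray
    opt black
    db gray
      log gray
      log black
      net gray
        auth gray
        auth black
      net black
      ui gray
        lexer gray
          lexer→core: core is gray → back edge
Back edge closes the cycle core → parser → db → ui → lexer → core; its vertices are {db, ui, core, lexer, parser}.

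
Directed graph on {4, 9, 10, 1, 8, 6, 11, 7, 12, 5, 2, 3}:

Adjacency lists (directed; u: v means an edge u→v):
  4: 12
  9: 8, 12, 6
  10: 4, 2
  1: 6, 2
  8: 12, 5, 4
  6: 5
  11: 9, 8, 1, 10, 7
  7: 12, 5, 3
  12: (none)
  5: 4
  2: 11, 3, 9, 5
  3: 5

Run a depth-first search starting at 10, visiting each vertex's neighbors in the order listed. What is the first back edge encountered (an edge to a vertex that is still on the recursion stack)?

1→2

DFS from 10 (visiting each vertex's neighbors in the order listed); mark gray on enter, black on exit:
10 gray
  4 gray
    12 gray
    12 black
  4 black
  2 gray
    11 gray
      9 gray
        8 gray
          8→12: 12 black — skip
          5 gray
            5→4: 4 black — skip
          5 black
          8→4: 4 black — skip
        8 black
        9→12: 12 black — skip
        6 gray
          6→5: 5 black — skip
        6 black
      9 black
      11→8: 8 black — skip
      1 gray
        1→6: 6 black — skip
        1→2: 2 is gray → back edge
First back edge: 1 → 2.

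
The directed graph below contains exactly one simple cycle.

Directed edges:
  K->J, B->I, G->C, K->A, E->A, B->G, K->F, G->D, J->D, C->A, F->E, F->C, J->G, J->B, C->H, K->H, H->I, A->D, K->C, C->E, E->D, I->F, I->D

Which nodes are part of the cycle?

C, F, H, I

DFS with gray/black marking from H:
H gray
  I gray
    D gray
    D black
    F gray
      E gray
        A gray
          A→D: D black — skip
        A black
        E→D: D black — skip
      E black
      C gray
        C→H: H is gray → back edge
Back edge closes the cycle H → I → F → C → H; its vertices are {C, F, H, I}.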